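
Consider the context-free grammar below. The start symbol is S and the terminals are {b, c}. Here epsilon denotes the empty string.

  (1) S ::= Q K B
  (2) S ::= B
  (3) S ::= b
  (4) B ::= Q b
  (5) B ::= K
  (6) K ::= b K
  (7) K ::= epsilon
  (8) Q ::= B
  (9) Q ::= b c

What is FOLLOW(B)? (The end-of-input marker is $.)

FIRST(K): from K::=b K we get {b}; from K::=epsilon we get {epsilon}. So FIRST(K) = {epsilon, b}.
FIRST(S): from S::=Q K B we get {epsilon, b}; from S::=B we get {epsilon, b}; from S::=b we get {b}. So FIRST(S) = {epsilon, b}.
FIRST(B): from B::=Q b we get {b}; from B::=K we get {epsilon, b}. So FIRST(B) = {epsilon, b}.
FIRST(Q): from Q::=B we get {epsilon, b}; from Q::=b c we get {b}. So FIRST(Q) = {epsilon, b}.
FOLLOW(S) includes $ since S is the start symbol.
FOLLOW(S): S appears on no right-hand side. Thus FOLLOW(S) = {$}.
FOLLOW(Q): in S::=Q K B, Q is followed by K B with FIRST {epsilon, b}; in S::=Q K B, the suffix after Q is nullable, so FOLLOW(Q) ⊇ FOLLOW(S) = {$}; in B::=Q b, Q is followed by b with FIRST {b}. Thus FOLLOW(Q) = {$, b}.
FOLLOW(B): in S::=Q K B, the suffix after B is empty, so FOLLOW(B) ⊇ FOLLOW(S) = {$}; in S::=B, the suffix after B is empty, so FOLLOW(B) ⊇ FOLLOW(S) = {$}; in Q::=B, the suffix after B is empty, so FOLLOW(B) ⊇ FOLLOW(Q) = {$, b}. Thus FOLLOW(B) = {$, b}.
FOLLOW(K): in S::=Q K B, K is followed by B with FIRST {epsilon, b}; in S::=Q K B, the suffix after K is nullable, so FOLLOW(K) ⊇ FOLLOW(S) = {$}; in B::=K, the suffix after K is empty, so FOLLOW(K) ⊇ FOLLOW(B) = {$, b}; in K::=b K, the suffix after K is empty (adds nothing new). Thus FOLLOW(K) = {$, b}.

{$, b}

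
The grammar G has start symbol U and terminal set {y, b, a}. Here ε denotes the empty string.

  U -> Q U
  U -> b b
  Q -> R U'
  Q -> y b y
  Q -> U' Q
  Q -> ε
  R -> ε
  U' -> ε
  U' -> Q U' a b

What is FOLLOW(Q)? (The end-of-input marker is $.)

{a, b, y}

FIRST(R) = {ε}
FIRST(U) = {a, b, y}  (via Q U)
FIRST(Q) = {ε, a, y}  (via R U', U' Q)
FIRST(U') = {ε, a, y}  (via Q U' a b)
FOLLOW(U) includes $ since U is the start symbol.
FOLLOW(U): in U->Q U, the suffix after U is empty (adds nothing new). Thus FOLLOW(U) = {$}.
FOLLOW(Q): in U->Q U, Q is followed by U with FIRST {a, b, y}; in Q->U' Q, the suffix after Q is empty (adds nothing new); in U'->Q U' a b, Q is followed by U' a b with FIRST {a, y}. Thus FOLLOW(Q) = {a, b, y}.
FOLLOW(R): in Q->R U', R is followed by U' with FIRST {ε, a, y}; in Q->R U', the suffix after R is nullable, so FOLLOW(R) ⊇ FOLLOW(Q) = {a, b, y}. Thus FOLLOW(R) = {a, b, y}.
FOLLOW(U'): in Q->R U', the suffix after U' is empty, so FOLLOW(U') ⊇ FOLLOW(Q) = {a, b, y}; in Q->U' Q, U' is followed by Q with FIRST {ε, a, y}; in Q->U' Q, the suffix after U' is nullable, so FOLLOW(U') ⊇ FOLLOW(Q) = {a, b, y}; in U'->Q U' a b, U' is followed by a b with FIRST {a}. Thus FOLLOW(U') = {a, b, y}.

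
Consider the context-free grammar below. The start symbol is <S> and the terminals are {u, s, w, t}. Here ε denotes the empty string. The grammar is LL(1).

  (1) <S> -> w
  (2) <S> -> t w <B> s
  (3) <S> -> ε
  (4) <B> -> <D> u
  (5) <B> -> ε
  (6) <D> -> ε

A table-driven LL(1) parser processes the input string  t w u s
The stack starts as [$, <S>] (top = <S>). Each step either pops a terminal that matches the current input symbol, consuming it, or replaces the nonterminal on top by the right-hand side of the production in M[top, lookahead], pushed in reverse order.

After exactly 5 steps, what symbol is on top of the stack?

u

step 1: stack=$ <S>  input=t w u s $  — expand <S> -> t w <B> s
step 2: stack=$ s <B> w t  input=t w u s $  — match t
step 3: stack=$ s <B> w  input=w u s $  — match w
step 4: stack=$ s <B>  input=u s $  — expand <B> -> <D> u
step 5: stack=$ s u <D>  input=u s $  — expand <D> -> ε
Stack after step 5: $ s u (top = u).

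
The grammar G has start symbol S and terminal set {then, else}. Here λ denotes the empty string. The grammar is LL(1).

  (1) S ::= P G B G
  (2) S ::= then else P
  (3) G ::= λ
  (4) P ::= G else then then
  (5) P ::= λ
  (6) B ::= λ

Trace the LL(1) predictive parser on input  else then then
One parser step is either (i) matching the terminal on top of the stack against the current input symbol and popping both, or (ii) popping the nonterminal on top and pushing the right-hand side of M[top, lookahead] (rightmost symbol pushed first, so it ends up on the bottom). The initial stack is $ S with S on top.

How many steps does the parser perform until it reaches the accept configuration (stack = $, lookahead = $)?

     Stack                     Input             Action
  1  $ S                       else then then $  expand S ::= P G B G
  2  $ G B G P                 else then then $  expand P ::= G else then then
  3  $ G B G then then else G  else then then $  expand G ::= λ
  4  $ G B G then then else    else then then $  match else
  5  $ G B G then then         then then $       match then
  6  $ G B G then              then $            match then
  7  $ G B G                   $                 expand G ::= λ
  8  $ G B                     $                 expand B ::= λ
  9  $ G                       $                 expand G ::= λ
Accept reached after 9 steps.

9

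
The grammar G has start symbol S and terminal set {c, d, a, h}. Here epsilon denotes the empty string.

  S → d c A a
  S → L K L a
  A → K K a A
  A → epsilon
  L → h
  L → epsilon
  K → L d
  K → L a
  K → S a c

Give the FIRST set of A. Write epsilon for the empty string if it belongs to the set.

FIRST(L): from L→h we get {h}; from L→epsilon we get {epsilon}. So FIRST(L) = {epsilon, h}.
FIRST(S): from S→d c A a we get {d}; from S→L K L a we get {a, d, h}. So FIRST(S) = {a, d, h}.
FIRST(K): from K→L d we get {d, h}; from K→L a we get {a, h}; from K→S a c we get {a, d, h}. So FIRST(K) = {a, d, h}.
FIRST(A): from A→K K a A we get {a, d, h}; from A→epsilon we get {epsilon}. So FIRST(A) = {epsilon, a, d, h}.

{epsilon, a, d, h}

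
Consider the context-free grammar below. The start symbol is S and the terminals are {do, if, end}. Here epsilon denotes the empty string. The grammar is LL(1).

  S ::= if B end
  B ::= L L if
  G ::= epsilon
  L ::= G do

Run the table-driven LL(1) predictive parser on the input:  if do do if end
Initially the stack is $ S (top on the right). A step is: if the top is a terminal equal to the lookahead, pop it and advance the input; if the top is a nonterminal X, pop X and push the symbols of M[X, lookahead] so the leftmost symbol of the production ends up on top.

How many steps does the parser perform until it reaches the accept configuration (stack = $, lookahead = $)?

11

      Stack            Input              Action
   1  $ S              if do do if end $  expand S ::= if B end
   2  $ end B if       if do do if end $  match if
   3  $ end B          do do if end $     expand B ::= L L if
   4  $ end if L L     do do if end $     expand L ::= G do
   5  $ end if L do G  do do if end $     expand G ::= epsilon
   6  $ end if L do    do do if end $     match do
   7  $ end if L       do if end $        expand L ::= G do
   8  $ end if do G    do if end $        expand G ::= epsilon
   9  $ end if do      do if end $        match do
  10  $ end if         if end $           match if
  11  $ end            end $              match end
Accept reached after 11 steps.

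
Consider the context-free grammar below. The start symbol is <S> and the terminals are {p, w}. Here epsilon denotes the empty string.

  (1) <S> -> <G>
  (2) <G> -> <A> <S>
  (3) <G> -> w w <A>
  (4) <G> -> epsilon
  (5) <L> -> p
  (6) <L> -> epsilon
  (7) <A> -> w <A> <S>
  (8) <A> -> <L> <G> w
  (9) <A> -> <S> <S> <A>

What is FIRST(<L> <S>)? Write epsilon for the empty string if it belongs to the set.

FIRST(<L>): from <L>->p we get {p}; from <L>->epsilon we get {epsilon}. So FIRST(<L>) = {epsilon, p}.
FIRST(<S>): from <S>-><G> we get {epsilon, p, w}. So FIRST(<S>) = {epsilon, p, w}.
FIRST(<G>): from <G>-><A> <S> we get {p, w}; from <G>->w w <A> we get {w}; from <G>->epsilon we get {epsilon}. So FIRST(<G>) = {epsilon, p, w}.
FIRST(<A>): from <A>->w <A> <S> we get {w}; from <A>-><L> <G> w we get {p, w}; from <A>-><S> <S> <A> we get {p, w}. So FIRST(<A>) = {p, w}.
FIRST(<L> <S>): take FIRST of each symbol in turn, carrying on past any symbol whose FIRST contains epsilon; result {epsilon, p, w}.

{epsilon, p, w}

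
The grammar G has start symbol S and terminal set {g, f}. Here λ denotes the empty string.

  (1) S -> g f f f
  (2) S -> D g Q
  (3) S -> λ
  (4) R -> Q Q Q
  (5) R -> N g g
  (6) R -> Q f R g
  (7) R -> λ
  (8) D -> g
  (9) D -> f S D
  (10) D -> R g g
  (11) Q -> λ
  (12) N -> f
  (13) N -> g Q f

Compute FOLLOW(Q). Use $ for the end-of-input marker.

FIRST(Q): from Q->λ we get {λ}. So FIRST(Q) = {λ}.
FIRST(N): from N->f we get {f}; from N->g Q f we get {g}. So FIRST(N) = {f, g}.
FIRST(R): from R->Q Q Q we get {λ}; from R->N g g we get {f, g}; from R->Q f R g we get {f}; from R->λ we get {λ}. So FIRST(R) = {λ, f, g}.
FIRST(D): from D->g we get {g}; from D->f S D we get {f}; from D->R g g we get {f, g}. So FIRST(D) = {f, g}.
FIRST(S): from S->g f f f we get {g}; from S->D g Q we get {f, g}; from S->λ we get {λ}. So FIRST(S) = {λ, f, g}.
FOLLOW(S) includes $ since S is the start symbol.
FOLLOW(S): in D->f S D, S is followed by D with FIRST {f, g}. Thus FOLLOW(S) = {$, f, g}.
FOLLOW(R): in R->Q f R g, R is followed by g with FIRST {g}; in D->R g g, R is followed by g g with FIRST {g}. Thus FOLLOW(R) = {g}.
FOLLOW(D): in S->D g Q, D is followed by g Q with FIRST {g}; in D->f S D, the suffix after D is empty (adds nothing new). Thus FOLLOW(D) = {g}.
FOLLOW(Q): in S->D g Q, the suffix after Q is empty, so FOLLOW(Q) ⊇ FOLLOW(S) = {$, f, g}; in R->Q Q Q (occurrence 1), Q is followed by Q Q with FIRST {λ}; in R->Q Q Q (occurrence 1), the suffix after Q is nullable, so FOLLOW(Q) ⊇ FOLLOW(R) = {g}; in R->Q Q Q (occurrence 2), Q is followed by Q with FIRST {λ}; in R->Q Q Q (occurrence 2), the suffix after Q is nullable, so FOLLOW(Q) ⊇ FOLLOW(R) = {g}; in R->Q Q Q (occurrence 3), the suffix after Q is empty, so FOLLOW(Q) ⊇ FOLLOW(R) = {g}; in R->Q f R g, Q is followed by f R g with FIRST {f}; in N->g Q f, Q is followed by f with FIRST {f}. Thus FOLLOW(Q) = {$, f, g}.
FOLLOW(N): in R->N g g, N is followed by g g with FIRST {g}. Thus FOLLOW(N) = {g}.

{$, f, g}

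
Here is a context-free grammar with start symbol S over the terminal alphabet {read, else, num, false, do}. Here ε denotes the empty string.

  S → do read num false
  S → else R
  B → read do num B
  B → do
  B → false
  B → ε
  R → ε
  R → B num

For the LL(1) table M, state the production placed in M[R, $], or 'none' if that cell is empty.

R → ε

FIRST(S) = {do, else}
FIRST(B) = {ε, do, false, read}
FIRST(R) = {ε, do, false, num, read}  (via B num)
FOLLOW(S) includes $ since S is the start symbol.
FOLLOW(S): S appears on no right-hand side. Thus FOLLOW(S) = {$}.
FOLLOW(R): in S→else R, the suffix after R is empty, so FOLLOW(R) ⊇ FOLLOW(S) = {$}. Thus FOLLOW(R) = {$}.
For R → ε: FIRST(ε) = {ε}, so it goes in M[R, t] for t ∈ {}; since ε ∈ FIRST, also for every t ∈ FOLLOW(R) = {$}.
For R → B num: FIRST(B num) = {do, false, num, read}, so it goes in M[R, t] for t ∈ {do, false, num, read}.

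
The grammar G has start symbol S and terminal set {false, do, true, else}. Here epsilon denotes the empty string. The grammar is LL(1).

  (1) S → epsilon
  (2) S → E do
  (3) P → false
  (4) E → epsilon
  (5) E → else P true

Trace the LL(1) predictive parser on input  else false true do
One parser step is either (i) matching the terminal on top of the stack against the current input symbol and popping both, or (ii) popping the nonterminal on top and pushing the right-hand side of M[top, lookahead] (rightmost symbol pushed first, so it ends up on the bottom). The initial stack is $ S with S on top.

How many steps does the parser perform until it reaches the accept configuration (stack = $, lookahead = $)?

7

     Stack             Input                 Action
  1  $ S               else false true do $  expand S → E do
  2  $ do E            else false true do $  expand E → else P true
  3  $ do true P else  else false true do $  match else
  4  $ do true P       false true do $       expand P → false
  5  $ do true false   false true do $       match false
  6  $ do true         true do $             match true
  7  $ do              do $                  match do
Accept reached after 7 steps.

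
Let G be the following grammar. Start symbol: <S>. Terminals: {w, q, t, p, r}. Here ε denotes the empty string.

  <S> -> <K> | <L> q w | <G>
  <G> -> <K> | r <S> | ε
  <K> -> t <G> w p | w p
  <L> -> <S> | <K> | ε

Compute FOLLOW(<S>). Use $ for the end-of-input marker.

FIRST(<K>) = {t, w}
FIRST(<G>) = {ε, r, t, w}  (via <K>)
FIRST(<S>) = {ε, q, r, t, w}  (via <K>, <L> q w, <G>)
FIRST(<L>) = {ε, q, r, t, w}  (via <S>, <K>)
FOLLOW(<S>) includes $ since <S> is the start symbol.
FOLLOW(<L>): in <S>-><L> q w, <L> is followed by q w with FIRST {q}. Thus FOLLOW(<L>) = {q}.
FOLLOW(<S>): in <G>->r <S>, the suffix after <S> is empty, so FOLLOW(<S>) ⊇ FOLLOW(<G>) = {$, q, w}; in <L>-><S>, the suffix after <S> is empty, so FOLLOW(<S>) ⊇ FOLLOW(<L>) = {q}. Thus FOLLOW(<S>) = {$, q, w}.
FOLLOW(<G>): in <S>-><G>, the suffix after <G> is empty, so FOLLOW(<G>) ⊇ FOLLOW(<S>) = {$, q, w}; in <K>->t <G> w p, <G> is followed by w p with FIRST {w}. Thus FOLLOW(<G>) = {$, q, w}.
FOLLOW(<K>): in <S>-><K>, the suffix after <K> is empty, so FOLLOW(<K>) ⊇ FOLLOW(<S>) = {$, q, w}; in <G>-><K>, the suffix after <K> is empty, so FOLLOW(<K>) ⊇ FOLLOW(<G>) = {$, q, w}; in <L>-><K>, the suffix after <K> is empty, so FOLLOW(<K>) ⊇ FOLLOW(<L>) = {q}. Thus FOLLOW(<K>) = {$, q, w}.

{$, q, w}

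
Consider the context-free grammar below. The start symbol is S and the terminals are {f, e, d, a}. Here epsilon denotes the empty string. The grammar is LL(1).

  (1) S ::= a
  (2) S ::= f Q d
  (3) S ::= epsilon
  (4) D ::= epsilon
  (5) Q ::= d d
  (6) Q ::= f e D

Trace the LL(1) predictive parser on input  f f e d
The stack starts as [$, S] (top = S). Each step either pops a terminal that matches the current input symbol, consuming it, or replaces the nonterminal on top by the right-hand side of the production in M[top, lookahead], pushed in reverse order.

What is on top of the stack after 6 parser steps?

step 1: stack=$ S  input=f f e d $  — expand S ::= f Q d
step 2: stack=$ d Q f  input=f f e d $  — match f
step 3: stack=$ d Q  input=f e d $  — expand Q ::= f e D
step 4: stack=$ d D e f  input=f e d $  — match f
step 5: stack=$ d D e  input=e d $  — match e
step 6: stack=$ d D  input=d $  — expand D ::= epsilon
Stack after step 6: $ d (top = d).

d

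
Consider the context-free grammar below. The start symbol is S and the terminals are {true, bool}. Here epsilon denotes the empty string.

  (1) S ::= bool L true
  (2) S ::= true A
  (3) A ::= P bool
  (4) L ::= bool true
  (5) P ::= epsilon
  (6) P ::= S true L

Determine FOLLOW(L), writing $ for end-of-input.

{bool, true}

FIRST(S) = {bool, true}
FIRST(L) = {bool}
FIRST(P) = {epsilon, bool, true}  (via S true L)
FIRST(A) = {bool, true}  (via P bool)
FOLLOW(S) includes $ since S is the start symbol.
FOLLOW(S): in P::=S true L, S is followed by true L with FIRST {true}. Thus FOLLOW(S) = {$, true}.
FOLLOW(A): in S::=true A, the suffix after A is empty, so FOLLOW(A) ⊇ FOLLOW(S) = {$, true}. Thus FOLLOW(A) = {$, true}.
FOLLOW(P): in A::=P bool, P is followed by bool with FIRST {bool}. Thus FOLLOW(P) = {bool}.
FOLLOW(L): in S::=bool L true, L is followed by true with FIRST {true}; in P::=S true L, the suffix after L is empty, so FOLLOW(L) ⊇ FOLLOW(P) = {bool}. Thus FOLLOW(L) = {bool, true}.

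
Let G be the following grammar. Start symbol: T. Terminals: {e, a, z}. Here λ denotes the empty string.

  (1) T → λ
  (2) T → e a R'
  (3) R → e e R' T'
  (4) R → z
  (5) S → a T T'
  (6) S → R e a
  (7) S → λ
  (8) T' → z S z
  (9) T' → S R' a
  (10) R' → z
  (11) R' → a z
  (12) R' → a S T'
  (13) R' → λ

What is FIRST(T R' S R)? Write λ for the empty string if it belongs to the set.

FIRST(T): from T→λ we get {λ}; from T→e a R' we get {e}. So FIRST(T) = {λ, e}.
FIRST(R): from R→e e R' T' we get {e}; from R→z we get {z}. So FIRST(R) = {e, z}.
FIRST(R'): from R'→z we get {z}; from R'→a z we get {a}; from R'→a S T' we get {a}; from R'→λ we get {λ}. So FIRST(R') = {λ, a, z}.
FIRST(S): from S→a T T' we get {a}; from S→R e a we get {e, z}; from S→λ we get {λ}. So FIRST(S) = {λ, a, e, z}.
FIRST(T'): from T'→z S z we get {z}; from T'→S R' a we get {a, e, z}. So FIRST(T') = {a, e, z}.
FIRST(T R' S R): take FIRST of each symbol in turn, carrying on past any symbol whose FIRST contains λ; result {a, e, z}.

{a, e, z}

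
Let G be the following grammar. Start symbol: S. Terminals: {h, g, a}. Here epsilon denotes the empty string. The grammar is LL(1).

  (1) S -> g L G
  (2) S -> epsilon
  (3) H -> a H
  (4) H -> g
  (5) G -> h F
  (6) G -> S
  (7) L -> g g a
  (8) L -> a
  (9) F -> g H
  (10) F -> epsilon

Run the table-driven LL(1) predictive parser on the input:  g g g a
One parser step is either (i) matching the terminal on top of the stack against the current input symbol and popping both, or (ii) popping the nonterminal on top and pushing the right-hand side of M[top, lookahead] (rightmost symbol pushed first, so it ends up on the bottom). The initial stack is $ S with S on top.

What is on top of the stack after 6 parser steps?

     Stack      Input      Action
  1  $ S        g g g a $  expand S -> g L G
  2  $ G L g    g g g a $  match g
  3  $ G L      g g a $    expand L -> g g a
  4  $ G a g g  g g a $    match g
  5  $ G a g    g a $      match g
  6  $ G a      a $        match a
Stack after step 6: $ G (top = G).

G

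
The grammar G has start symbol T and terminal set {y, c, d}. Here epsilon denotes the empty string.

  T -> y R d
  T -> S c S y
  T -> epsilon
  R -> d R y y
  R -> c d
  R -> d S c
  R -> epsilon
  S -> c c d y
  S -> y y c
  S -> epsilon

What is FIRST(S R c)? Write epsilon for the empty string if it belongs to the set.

FIRST(R) = {epsilon, c, d}
FIRST(S) = {epsilon, c, y}
FIRST(T) = {epsilon, c, y}  (via S c S y)
FIRST(S R c): take FIRST of each symbol in turn, carrying on past any symbol whose FIRST contains epsilon; result {c, d, y}.

{c, d, y}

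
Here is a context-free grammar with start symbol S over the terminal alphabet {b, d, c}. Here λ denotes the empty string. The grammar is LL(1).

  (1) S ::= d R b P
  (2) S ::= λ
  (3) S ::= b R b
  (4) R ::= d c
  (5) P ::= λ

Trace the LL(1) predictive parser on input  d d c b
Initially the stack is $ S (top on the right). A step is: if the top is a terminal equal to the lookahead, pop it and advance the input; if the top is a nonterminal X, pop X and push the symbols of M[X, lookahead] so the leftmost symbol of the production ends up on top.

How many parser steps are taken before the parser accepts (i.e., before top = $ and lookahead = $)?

step 1: stack=$ S  input=d d c b $  — expand S ::= d R b P
step 2: stack=$ P b R d  input=d d c b $  — match d
step 3: stack=$ P b R  input=d c b $  — expand R ::= d c
step 4: stack=$ P b c d  input=d c b $  — match d
step 5: stack=$ P b c  input=c b $  — match c
step 6: stack=$ P b  input=b $  — match b
step 7: stack=$ P  input=$  — expand P ::= λ
Accept reached after 7 steps.

7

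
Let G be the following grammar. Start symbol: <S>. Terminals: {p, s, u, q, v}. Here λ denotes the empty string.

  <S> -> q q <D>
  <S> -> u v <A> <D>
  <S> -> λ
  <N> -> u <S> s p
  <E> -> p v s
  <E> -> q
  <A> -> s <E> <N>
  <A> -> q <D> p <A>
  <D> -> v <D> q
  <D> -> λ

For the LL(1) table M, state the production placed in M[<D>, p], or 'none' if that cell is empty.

<D> -> λ

FIRST(<S>): from <S>->q q <D> we get {q}; from <S>->u v <A> <D> we get {u}; from <S>->λ we get {λ}. So FIRST(<S>) = {λ, q, u}.
FIRST(<N>): from <N>->u <S> s p we get {u}. So FIRST(<N>) = {u}.
FIRST(<E>): from <E>->p v s we get {p}; from <E>->q we get {q}. So FIRST(<E>) = {p, q}.
FIRST(<A>): from <A>->s <E> <N> we get {s}; from <A>->q <D> p <A> we get {q}. So FIRST(<A>) = {q, s}.
FIRST(<D>): from <D>->v <D> q we get {v}; from <D>->λ we get {λ}. So FIRST(<D>) = {λ, v}.
FOLLOW(<S>) includes $ since <S> is the start symbol.
FOLLOW(<S>): in <N>->u <S> s p, <S> is followed by s p with FIRST {s}. Thus FOLLOW(<S>) = {$, s}.
FOLLOW(<D>): in <S>->q q <D>, the suffix after <D> is empty, so FOLLOW(<D>) ⊇ FOLLOW(<S>) = {$, s}; in <S>->u v <A> <D>, the suffix after <D> is empty, so FOLLOW(<D>) ⊇ FOLLOW(<S>) = {$, s}; in <A>->q <D> p <A>, <D> is followed by p <A> with FIRST {p}; in <D>->v <D> q, <D> is followed by q with FIRST {q}. Thus FOLLOW(<D>) = {$, p, q, s}.
For <D> -> v <D> q: FIRST(v <D> q) = {v}, so it goes in M[<D>, t] for t ∈ {v}.
For <D> -> λ: FIRST(λ) = {λ}, so it goes in M[<D>, t] for t ∈ {}; since λ ∈ FIRST, also for every t ∈ FOLLOW(<D>) = {$, p, q, s}.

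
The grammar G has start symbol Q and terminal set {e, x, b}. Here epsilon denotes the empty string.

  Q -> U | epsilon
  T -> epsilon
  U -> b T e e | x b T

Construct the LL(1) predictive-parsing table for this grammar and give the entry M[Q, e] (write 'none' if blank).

FIRST(T) = {epsilon}
FIRST(U) = {b, x}
FIRST(Q) = {epsilon, b, x}  (via U)
FOLLOW(Q) includes $ since Q is the start symbol.
FOLLOW(Q): Q appears on no right-hand side. Thus FOLLOW(Q) = {$}.
For Q -> U: FIRST(U) = {b, x}, so it goes in M[Q, t] for t ∈ {b, x}.
For Q -> epsilon: FIRST(epsilon) = {epsilon}, so it goes in M[Q, t] for t ∈ {}; since epsilon ∈ FIRST, also for every t ∈ FOLLOW(Q) = {$}.
None of these place a production in M[Q, e].

none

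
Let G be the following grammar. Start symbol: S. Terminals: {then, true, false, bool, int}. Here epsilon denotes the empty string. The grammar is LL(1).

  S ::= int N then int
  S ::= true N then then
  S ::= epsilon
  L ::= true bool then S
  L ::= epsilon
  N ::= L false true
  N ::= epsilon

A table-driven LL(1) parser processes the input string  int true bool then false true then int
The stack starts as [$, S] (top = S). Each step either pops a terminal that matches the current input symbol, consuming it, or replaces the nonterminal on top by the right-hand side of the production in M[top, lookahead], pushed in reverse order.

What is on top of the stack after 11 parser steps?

step 1: stack=$ S  input=int true bool then false true then int $  — expand S ::= int N then int
step 2: stack=$ int then N int  input=int true bool then false true then int $  — match int
step 3: stack=$ int then N  input=true bool then false true then int $  — expand N ::= L false true
step 4: stack=$ int then true false L  input=true bool then false true then int $  — expand L ::= true bool then S
step 5: stack=$ int then true false S then bool true  input=true bool then false true then int $  — match true
step 6: stack=$ int then true false S then bool  input=bool then false true then int $  — match bool
step 7: stack=$ int then true false S then  input=then false true then int $  — match then
step 8: stack=$ int then true false S  input=false true then int $  — expand S ::= epsilon
step 9: stack=$ int then true false  input=false true then int $  — match false
step 10: stack=$ int then true  input=true then int $  — match true
step 11: stack=$ int then  input=then int $  — match then
Stack after step 11: $ int (top = int).

int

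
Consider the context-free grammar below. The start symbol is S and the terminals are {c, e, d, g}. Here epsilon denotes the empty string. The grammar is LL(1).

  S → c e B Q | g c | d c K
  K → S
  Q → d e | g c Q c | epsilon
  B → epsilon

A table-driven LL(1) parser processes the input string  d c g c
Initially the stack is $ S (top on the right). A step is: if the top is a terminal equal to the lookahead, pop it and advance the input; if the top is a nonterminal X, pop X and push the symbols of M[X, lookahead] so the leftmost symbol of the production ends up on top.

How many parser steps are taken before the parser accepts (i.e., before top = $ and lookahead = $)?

7

step 1: stack=$ S  input=d c g c $  — expand S → d c K
step 2: stack=$ K c d  input=d c g c $  — match d
step 3: stack=$ K c  input=c g c $  — match c
step 4: stack=$ K  input=g c $  — expand K → S
step 5: stack=$ S  input=g c $  — expand S → g c
step 6: stack=$ c g  input=g c $  — match g
step 7: stack=$ c  input=c $  — match c
Accept reached after 7 steps.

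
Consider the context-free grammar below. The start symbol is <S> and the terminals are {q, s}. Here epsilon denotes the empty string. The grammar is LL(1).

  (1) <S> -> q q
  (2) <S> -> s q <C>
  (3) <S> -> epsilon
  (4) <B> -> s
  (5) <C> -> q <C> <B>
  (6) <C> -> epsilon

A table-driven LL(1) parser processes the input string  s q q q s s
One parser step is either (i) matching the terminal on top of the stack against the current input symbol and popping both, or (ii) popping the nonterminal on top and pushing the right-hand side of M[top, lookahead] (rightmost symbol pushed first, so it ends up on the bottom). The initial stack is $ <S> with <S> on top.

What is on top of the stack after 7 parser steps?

step 1: stack=$ <S>  input=s q q q s s $  — expand <S> -> s q <C>
step 2: stack=$ <C> q s  input=s q q q s s $  — match s
step 3: stack=$ <C> q  input=q q q s s $  — match q
step 4: stack=$ <C>  input=q q s s $  — expand <C> -> q <C> <B>
step 5: stack=$ <B> <C> q  input=q q s s $  — match q
step 6: stack=$ <B> <C>  input=q s s $  — expand <C> -> q <C> <B>
step 7: stack=$ <B> <B> <C> q  input=q s s $  — match q
Stack after step 7: $ <B> <B> <C> (top = <C>).

<C>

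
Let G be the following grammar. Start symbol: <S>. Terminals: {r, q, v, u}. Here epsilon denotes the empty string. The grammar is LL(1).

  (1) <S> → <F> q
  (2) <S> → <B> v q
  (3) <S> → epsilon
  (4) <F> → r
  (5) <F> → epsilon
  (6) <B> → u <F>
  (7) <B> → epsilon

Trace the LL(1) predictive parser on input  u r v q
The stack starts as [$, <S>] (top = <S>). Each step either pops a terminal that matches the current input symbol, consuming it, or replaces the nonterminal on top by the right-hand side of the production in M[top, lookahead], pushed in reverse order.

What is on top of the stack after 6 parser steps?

     Stack        Input      Action
  1  $ <S>        u r v q $  expand <S> → <B> v q
  2  $ q v <B>    u r v q $  expand <B> → u <F>
  3  $ q v <F> u  u r v q $  match u
  4  $ q v <F>    r v q $    expand <F> → r
  5  $ q v r      r v q $    match r
  6  $ q v        v q $      match v
Stack after step 6: $ q (top = q).

q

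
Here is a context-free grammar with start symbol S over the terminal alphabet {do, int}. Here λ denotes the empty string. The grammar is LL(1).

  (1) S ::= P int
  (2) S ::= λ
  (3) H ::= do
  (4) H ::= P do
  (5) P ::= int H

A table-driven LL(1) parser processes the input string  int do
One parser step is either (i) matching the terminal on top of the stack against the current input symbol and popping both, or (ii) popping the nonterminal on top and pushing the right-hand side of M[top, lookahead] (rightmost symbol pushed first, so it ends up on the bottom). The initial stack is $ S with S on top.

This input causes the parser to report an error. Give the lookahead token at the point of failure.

$

     Stack        Input     Action
  1  $ S          int do $  expand S ::= P int
  2  $ int P      int do $  expand P ::= int H
  3  $ int H int  int do $  match int
  4  $ int H      do $      expand H ::= do
  5  $ int do     do $      match do
  6  $ int        $         error: top is terminal int but lookahead is $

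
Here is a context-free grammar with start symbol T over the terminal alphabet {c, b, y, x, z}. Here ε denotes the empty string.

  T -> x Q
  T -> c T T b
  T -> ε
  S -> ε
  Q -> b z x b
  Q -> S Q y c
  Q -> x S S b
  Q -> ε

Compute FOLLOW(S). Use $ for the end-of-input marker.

{b, x, y}

FIRST(T) = {ε, c, x}
FIRST(S) = {ε}
FIRST(Q) = {ε, b, x, y}  (via S Q y c)
FOLLOW(T) includes $ since T is the start symbol.
FOLLOW(T): in T->c T T b (occurrence 1), T is followed by T b with FIRST {b, c, x}; in T->c T T b (occurrence 2), T is followed by b with FIRST {b}. Thus FOLLOW(T) = {$, b, c, x}.
FOLLOW(S): in Q->S Q y c, S is followed by Q y c with FIRST {b, x, y}; in Q->x S S b (occurrence 1), S is followed by S b with FIRST {b}; in Q->x S S b (occurrence 2), S is followed by b with FIRST {b}. Thus FOLLOW(S) = {b, x, y}.
FOLLOW(Q): in T->x Q, the suffix after Q is empty, so FOLLOW(Q) ⊇ FOLLOW(T) = {$, b, c, x}; in Q->S Q y c, Q is followed by y c with FIRST {y}. Thus FOLLOW(Q) = {$, b, c, x, y}.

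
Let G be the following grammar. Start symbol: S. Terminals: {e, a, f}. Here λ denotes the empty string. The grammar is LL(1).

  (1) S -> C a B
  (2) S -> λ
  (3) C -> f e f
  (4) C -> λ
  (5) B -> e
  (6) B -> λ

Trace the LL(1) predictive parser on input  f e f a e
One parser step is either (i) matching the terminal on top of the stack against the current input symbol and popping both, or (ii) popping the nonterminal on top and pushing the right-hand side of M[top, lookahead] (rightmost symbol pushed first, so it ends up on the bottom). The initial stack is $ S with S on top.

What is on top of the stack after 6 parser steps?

B

step 1: stack=$ S  input=f e f a e $  — expand S -> C a B
step 2: stack=$ B a C  input=f e f a e $  — expand C -> f e f
step 3: stack=$ B a f e f  input=f e f a e $  — match f
step 4: stack=$ B a f e  input=e f a e $  — match e
step 5: stack=$ B a f  input=f a e $  — match f
step 6: stack=$ B a  input=a e $  — match a
Stack after step 6: $ B (top = B).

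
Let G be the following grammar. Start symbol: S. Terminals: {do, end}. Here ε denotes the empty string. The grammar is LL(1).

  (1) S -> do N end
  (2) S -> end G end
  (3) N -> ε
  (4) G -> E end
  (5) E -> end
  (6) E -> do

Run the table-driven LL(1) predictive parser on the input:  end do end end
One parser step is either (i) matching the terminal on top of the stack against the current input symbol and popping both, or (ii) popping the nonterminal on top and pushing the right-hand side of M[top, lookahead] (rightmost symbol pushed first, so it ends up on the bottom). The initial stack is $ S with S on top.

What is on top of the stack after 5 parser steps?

step 1: stack=$ S  input=end do end end $  — expand S -> end G end
step 2: stack=$ end G end  input=end do end end $  — match end
step 3: stack=$ end G  input=do end end $  — expand G -> E end
step 4: stack=$ end end E  input=do end end $  — expand E -> do
step 5: stack=$ end end do  input=do end end $  — match do
Stack after step 5: $ end end (top = end).

end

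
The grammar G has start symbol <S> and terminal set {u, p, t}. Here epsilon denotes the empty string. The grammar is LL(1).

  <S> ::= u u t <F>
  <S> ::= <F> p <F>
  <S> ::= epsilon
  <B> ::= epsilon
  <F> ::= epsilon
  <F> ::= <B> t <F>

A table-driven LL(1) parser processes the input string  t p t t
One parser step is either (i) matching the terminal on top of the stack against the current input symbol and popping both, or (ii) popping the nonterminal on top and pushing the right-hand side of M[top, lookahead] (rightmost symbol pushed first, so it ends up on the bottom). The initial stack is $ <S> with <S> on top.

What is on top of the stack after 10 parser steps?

step 1: stack=$ <S>  input=t p t t $  — expand <S> ::= <F> p <F>
step 2: stack=$ <F> p <F>  input=t p t t $  — expand <F> ::= <B> t <F>
step 3: stack=$ <F> p <F> t <B>  input=t p t t $  — expand <B> ::= epsilon
step 4: stack=$ <F> p <F> t  input=t p t t $  — match t
step 5: stack=$ <F> p <F>  input=p t t $  — expand <F> ::= epsilon
step 6: stack=$ <F> p  input=p t t $  — match p
step 7: stack=$ <F>  input=t t $  — expand <F> ::= <B> t <F>
step 8: stack=$ <F> t <B>  input=t t $  — expand <B> ::= epsilon
step 9: stack=$ <F> t  input=t t $  — match t
step 10: stack=$ <F>  input=t $  — expand <F> ::= <B> t <F>
Stack after step 10: $ <F> t <B> (top = <B>).

<B>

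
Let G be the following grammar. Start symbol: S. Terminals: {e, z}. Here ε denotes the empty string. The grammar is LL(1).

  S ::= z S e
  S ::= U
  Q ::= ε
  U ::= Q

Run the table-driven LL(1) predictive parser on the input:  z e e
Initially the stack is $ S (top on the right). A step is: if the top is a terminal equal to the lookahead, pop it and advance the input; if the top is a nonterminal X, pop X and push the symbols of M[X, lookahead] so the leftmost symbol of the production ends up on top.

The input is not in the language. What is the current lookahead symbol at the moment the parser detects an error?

e

step 1: stack=$ S  input=z e e $  — expand S ::= z S e
step 2: stack=$ e S z  input=z e e $  — match z
step 3: stack=$ e S  input=e e $  — expand S ::= U
step 4: stack=$ e U  input=e e $  — expand U ::= Q
step 5: stack=$ e Q  input=e e $  — expand Q ::= ε
step 6: stack=$ e  input=e e $  — match e
step 7: stack=$  input=e $  — error: stack empty but input remains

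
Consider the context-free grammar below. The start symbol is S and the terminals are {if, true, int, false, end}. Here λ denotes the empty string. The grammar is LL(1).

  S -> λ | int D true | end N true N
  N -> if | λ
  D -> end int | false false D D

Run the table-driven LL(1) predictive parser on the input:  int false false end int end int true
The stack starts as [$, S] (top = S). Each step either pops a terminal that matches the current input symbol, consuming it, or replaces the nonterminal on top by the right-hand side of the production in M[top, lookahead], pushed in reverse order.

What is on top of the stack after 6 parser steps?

     Stack                   Input                                   Action
  1  $ S                     int false false end int end int true $  expand S -> int D true
  2  $ true D int            int false false end int end int true $  match int
  3  $ true D                false false end int end int true $      expand D -> false false D D
  4  $ true D D false false  false false end int end int true $      match false
  5  $ true D D false        false end int end int true $            match false
  6  $ true D D              end int end int true $                  expand D -> end int
Stack after step 6: $ true D int end (top = end).

end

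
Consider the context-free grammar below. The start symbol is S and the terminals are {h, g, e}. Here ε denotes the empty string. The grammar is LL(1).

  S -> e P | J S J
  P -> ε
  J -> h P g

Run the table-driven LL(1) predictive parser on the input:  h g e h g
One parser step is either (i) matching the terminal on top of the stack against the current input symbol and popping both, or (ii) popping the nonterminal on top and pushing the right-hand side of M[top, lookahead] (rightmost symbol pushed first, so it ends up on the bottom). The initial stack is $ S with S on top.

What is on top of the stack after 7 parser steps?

     Stack        Input        Action
  1  $ S          h g e h g $  expand S -> J S J
  2  $ J S J      h g e h g $  expand J -> h P g
  3  $ J S g P h  h g e h g $  match h
  4  $ J S g P    g e h g $    expand P -> ε
  5  $ J S g      g e h g $    match g
  6  $ J S        e h g $      expand S -> e P
  7  $ J P e      e h g $      match e
Stack after step 7: $ J P (top = P).

P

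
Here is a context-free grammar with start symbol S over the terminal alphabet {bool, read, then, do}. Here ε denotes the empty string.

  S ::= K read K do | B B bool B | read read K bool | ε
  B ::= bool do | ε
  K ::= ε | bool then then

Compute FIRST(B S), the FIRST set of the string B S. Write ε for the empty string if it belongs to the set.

FIRST(B): from B::=bool do we get {bool}; from B::=ε we get {ε}. So FIRST(B) = {ε, bool}.
FIRST(K): from K::=ε we get {ε}; from K::=bool then then we get {bool}. So FIRST(K) = {ε, bool}.
FIRST(S): from S::=K read K do we get {bool, read}; from S::=B B bool B we get {bool}; from S::=read read K bool we get {read}; from S::=ε we get {ε}. So FIRST(S) = {ε, bool, read}.
FIRST(B S): take FIRST of each symbol in turn, carrying on past any symbol whose FIRST contains ε; result {ε, bool, read}.

{ε, bool, read}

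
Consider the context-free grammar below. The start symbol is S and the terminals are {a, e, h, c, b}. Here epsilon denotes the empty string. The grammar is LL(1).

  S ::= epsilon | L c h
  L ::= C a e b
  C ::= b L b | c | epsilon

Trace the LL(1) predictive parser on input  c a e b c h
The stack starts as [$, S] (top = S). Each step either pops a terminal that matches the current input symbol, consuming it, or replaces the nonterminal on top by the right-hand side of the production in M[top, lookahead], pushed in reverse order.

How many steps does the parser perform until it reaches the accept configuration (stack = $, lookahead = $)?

step 1: stack=$ S  input=c a e b c h $  — expand S ::= L c h
step 2: stack=$ h c L  input=c a e b c h $  — expand L ::= C a e b
step 3: stack=$ h c b e a C  input=c a e b c h $  — expand C ::= c
step 4: stack=$ h c b e a c  input=c a e b c h $  — match c
step 5: stack=$ h c b e a  input=a e b c h $  — match a
step 6: stack=$ h c b e  input=e b c h $  — match e
step 7: stack=$ h c b  input=b c h $  — match b
step 8: stack=$ h c  input=c h $  — match c
step 9: stack=$ h  input=h $  — match h
Accept reached after 9 steps.

9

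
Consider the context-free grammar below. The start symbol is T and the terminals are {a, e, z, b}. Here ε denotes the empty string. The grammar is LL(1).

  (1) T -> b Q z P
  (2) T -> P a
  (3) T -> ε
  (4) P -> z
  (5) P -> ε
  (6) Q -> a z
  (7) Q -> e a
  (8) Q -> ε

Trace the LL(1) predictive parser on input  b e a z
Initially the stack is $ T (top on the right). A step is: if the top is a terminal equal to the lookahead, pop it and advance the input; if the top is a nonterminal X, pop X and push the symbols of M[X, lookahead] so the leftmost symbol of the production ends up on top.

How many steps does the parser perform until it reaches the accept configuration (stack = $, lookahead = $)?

7

step 1: stack=$ T  input=b e a z $  — expand T -> b Q z P
step 2: stack=$ P z Q b  input=b e a z $  — match b
step 3: stack=$ P z Q  input=e a z $  — expand Q -> e a
step 4: stack=$ P z a e  input=e a z $  — match e
step 5: stack=$ P z a  input=a z $  — match a
step 6: stack=$ P z  input=z $  — match z
step 7: stack=$ P  input=$  — expand P -> ε
Accept reached after 7 steps.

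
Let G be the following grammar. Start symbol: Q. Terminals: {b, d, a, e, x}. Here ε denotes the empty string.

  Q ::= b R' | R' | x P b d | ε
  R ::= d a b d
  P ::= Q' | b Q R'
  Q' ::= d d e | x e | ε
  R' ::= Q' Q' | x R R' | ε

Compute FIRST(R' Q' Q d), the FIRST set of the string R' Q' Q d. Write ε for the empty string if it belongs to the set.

FIRST(R): from R::=d a b d we get {d}. So FIRST(R) = {d}.
FIRST(Q'): from Q'::=d d e we get {d}; from Q'::=x e we get {x}; from Q'::=ε we get {ε}. So FIRST(Q') = {ε, d, x}.
FIRST(P): from P::=Q' we get {ε, d, x}; from P::=b Q R' we get {b}. So FIRST(P) = {ε, b, d, x}.
FIRST(R'): from R'::=Q' Q' we get {ε, d, x}; from R'::=x R R' we get {x}; from R'::=ε we get {ε}. So FIRST(R') = {ε, d, x}.
FIRST(Q): from Q::=b R' we get {b}; from Q::=R' we get {ε, d, x}; from Q::=x P b d we get {x}; from Q::=ε we get {ε}. So FIRST(Q) = {ε, b, d, x}.
FIRST(R' Q' Q d): take FIRST of each symbol in turn, carrying on past any symbol whose FIRST contains ε; result {b, d, x}.

{b, d, x}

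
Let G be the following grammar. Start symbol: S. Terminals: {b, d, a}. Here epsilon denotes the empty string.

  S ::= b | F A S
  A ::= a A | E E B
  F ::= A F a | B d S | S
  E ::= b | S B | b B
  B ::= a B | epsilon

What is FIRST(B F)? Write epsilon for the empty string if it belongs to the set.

{a, b, d}

FIRST(B): from B::=a B we get {a}; from B::=epsilon we get {epsilon}. So FIRST(B) = {epsilon, a}.
FIRST(S): from S::=b we get {b}; from S::=F A S we get {a, b, d}. So FIRST(S) = {a, b, d}.
FIRST(E): from E::=b we get {b}; from E::=S B we get {a, b, d}; from E::=b B we get {b}. So FIRST(E) = {a, b, d}.
FIRST(A): from A::=a A we get {a}; from A::=E E B we get {a, b, d}. So FIRST(A) = {a, b, d}.
FIRST(F): from F::=A F a we get {a, b, d}; from F::=B d S we get {a, d}; from F::=S we get {a, b, d}. So FIRST(F) = {a, b, d}.
FIRST(B F): take FIRST of each symbol in turn, carrying on past any symbol whose FIRST contains epsilon; result {a, b, d}.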